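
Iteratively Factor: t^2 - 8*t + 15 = (t - 5)*(t - 3)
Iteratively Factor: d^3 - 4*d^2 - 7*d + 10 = (d + 2)*(d^2 - 6*d + 5) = (d - 1)*(d + 2)*(d - 5)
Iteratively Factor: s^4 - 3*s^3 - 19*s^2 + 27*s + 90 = (s + 2)*(s^3 - 5*s^2 - 9*s + 45) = (s - 5)*(s + 2)*(s^2 - 9) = (s - 5)*(s + 2)*(s + 3)*(s - 3)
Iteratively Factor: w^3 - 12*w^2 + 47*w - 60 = (w - 3)*(w^2 - 9*w + 20) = (w - 5)*(w - 3)*(w - 4)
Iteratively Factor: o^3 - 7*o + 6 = (o + 3)*(o^2 - 3*o + 2) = (o - 2)*(o + 3)*(o - 1)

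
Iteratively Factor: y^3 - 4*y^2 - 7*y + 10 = (y + 2)*(y^2 - 6*y + 5) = (y - 5)*(y + 2)*(y - 1)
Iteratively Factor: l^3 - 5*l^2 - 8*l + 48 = (l + 3)*(l^2 - 8*l + 16) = (l - 4)*(l + 3)*(l - 4)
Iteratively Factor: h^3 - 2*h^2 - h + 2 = (h + 1)*(h^2 - 3*h + 2) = (h - 2)*(h + 1)*(h - 1)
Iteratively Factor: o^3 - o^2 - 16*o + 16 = (o - 1)*(o^2 - 16) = (o - 1)*(o + 4)*(o - 4)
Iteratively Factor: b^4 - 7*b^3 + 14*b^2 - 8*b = (b - 2)*(b^3 - 5*b^2 + 4*b) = b*(b - 2)*(b^2 - 5*b + 4) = b*(b - 4)*(b - 2)*(b - 1)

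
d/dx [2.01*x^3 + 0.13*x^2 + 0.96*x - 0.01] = 6.03*x^2 + 0.26*x + 0.96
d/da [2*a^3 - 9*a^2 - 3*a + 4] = 6*a^2 - 18*a - 3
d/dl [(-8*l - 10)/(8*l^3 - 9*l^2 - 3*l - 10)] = 2*(64*l^3 + 84*l^2 - 90*l + 25)/(64*l^6 - 144*l^5 + 33*l^4 - 106*l^3 + 189*l^2 + 60*l + 100)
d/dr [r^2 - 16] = 2*r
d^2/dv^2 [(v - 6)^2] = 2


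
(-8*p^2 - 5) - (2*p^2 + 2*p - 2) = -10*p^2 - 2*p - 3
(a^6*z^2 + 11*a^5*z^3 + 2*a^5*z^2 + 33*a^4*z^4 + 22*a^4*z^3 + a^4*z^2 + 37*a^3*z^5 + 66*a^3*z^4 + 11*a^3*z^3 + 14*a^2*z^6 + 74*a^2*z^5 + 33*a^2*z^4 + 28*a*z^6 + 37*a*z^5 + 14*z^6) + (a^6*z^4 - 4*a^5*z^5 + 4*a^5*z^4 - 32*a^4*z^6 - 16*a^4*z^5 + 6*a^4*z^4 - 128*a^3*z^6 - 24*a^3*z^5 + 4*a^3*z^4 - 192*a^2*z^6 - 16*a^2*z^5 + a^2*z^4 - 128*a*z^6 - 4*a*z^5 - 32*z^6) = a^6*z^4 + a^6*z^2 - 4*a^5*z^5 + 4*a^5*z^4 + 11*a^5*z^3 + 2*a^5*z^2 - 32*a^4*z^6 - 16*a^4*z^5 + 39*a^4*z^4 + 22*a^4*z^3 + a^4*z^2 - 128*a^3*z^6 + 13*a^3*z^5 + 70*a^3*z^4 + 11*a^3*z^3 - 178*a^2*z^6 + 58*a^2*z^5 + 34*a^2*z^4 - 100*a*z^6 + 33*a*z^5 - 18*z^6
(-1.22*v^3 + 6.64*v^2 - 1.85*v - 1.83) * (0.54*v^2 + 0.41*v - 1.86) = -0.6588*v^5 + 3.0854*v^4 + 3.9926*v^3 - 14.0971*v^2 + 2.6907*v + 3.4038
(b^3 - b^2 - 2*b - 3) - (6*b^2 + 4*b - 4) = b^3 - 7*b^2 - 6*b + 1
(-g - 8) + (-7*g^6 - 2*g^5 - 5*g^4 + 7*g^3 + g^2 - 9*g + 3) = -7*g^6 - 2*g^5 - 5*g^4 + 7*g^3 + g^2 - 10*g - 5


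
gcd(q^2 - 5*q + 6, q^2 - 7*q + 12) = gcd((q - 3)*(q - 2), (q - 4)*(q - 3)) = q - 3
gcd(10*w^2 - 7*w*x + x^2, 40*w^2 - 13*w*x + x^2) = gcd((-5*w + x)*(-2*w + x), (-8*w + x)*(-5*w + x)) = -5*w + x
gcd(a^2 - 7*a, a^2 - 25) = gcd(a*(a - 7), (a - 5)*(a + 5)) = 1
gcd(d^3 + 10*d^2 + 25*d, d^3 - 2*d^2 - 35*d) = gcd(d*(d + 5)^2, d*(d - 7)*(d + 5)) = d^2 + 5*d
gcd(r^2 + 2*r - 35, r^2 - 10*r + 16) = 1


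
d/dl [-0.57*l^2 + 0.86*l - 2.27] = 0.86 - 1.14*l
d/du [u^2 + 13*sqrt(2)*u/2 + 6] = 2*u + 13*sqrt(2)/2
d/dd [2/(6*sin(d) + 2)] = -3*cos(d)/(3*sin(d) + 1)^2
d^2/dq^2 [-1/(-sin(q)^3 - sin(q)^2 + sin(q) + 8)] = (-9*sin(q)^6 - 11*sin(q)^5 + 10*sin(q)^4 - 53*sin(q)^3 - 33*sin(q)^2 + 50*sin(q) + 18)/(sin(q)^3 + sin(q)^2 - sin(q) - 8)^3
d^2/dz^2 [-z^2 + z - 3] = -2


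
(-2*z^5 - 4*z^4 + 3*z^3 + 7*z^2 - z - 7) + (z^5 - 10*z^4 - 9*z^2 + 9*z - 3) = -z^5 - 14*z^4 + 3*z^3 - 2*z^2 + 8*z - 10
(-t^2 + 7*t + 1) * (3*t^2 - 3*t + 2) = -3*t^4 + 24*t^3 - 20*t^2 + 11*t + 2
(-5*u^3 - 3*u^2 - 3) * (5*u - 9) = -25*u^4 + 30*u^3 + 27*u^2 - 15*u + 27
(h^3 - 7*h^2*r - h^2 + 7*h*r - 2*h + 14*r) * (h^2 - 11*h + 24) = h^5 - 7*h^4*r - 12*h^4 + 84*h^3*r + 33*h^3 - 231*h^2*r - 2*h^2 + 14*h*r - 48*h + 336*r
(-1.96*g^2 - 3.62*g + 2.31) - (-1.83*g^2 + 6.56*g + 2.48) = -0.13*g^2 - 10.18*g - 0.17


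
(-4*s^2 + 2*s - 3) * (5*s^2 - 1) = -20*s^4 + 10*s^3 - 11*s^2 - 2*s + 3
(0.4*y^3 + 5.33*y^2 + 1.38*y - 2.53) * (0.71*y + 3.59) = 0.284*y^4 + 5.2203*y^3 + 20.1145*y^2 + 3.1579*y - 9.0827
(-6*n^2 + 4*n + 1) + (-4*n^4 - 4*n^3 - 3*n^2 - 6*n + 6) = -4*n^4 - 4*n^3 - 9*n^2 - 2*n + 7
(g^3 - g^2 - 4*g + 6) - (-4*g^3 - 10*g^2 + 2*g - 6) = 5*g^3 + 9*g^2 - 6*g + 12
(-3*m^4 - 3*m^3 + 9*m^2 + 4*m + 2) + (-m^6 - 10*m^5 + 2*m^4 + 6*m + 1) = -m^6 - 10*m^5 - m^4 - 3*m^3 + 9*m^2 + 10*m + 3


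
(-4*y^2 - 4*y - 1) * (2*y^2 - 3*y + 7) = -8*y^4 + 4*y^3 - 18*y^2 - 25*y - 7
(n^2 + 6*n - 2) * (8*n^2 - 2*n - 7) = 8*n^4 + 46*n^3 - 35*n^2 - 38*n + 14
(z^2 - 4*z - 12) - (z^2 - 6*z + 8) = 2*z - 20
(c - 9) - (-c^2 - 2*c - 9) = c^2 + 3*c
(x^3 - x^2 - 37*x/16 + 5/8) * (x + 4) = x^4 + 3*x^3 - 101*x^2/16 - 69*x/8 + 5/2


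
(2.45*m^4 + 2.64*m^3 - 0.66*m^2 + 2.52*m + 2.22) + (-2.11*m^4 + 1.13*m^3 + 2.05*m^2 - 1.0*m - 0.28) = 0.34*m^4 + 3.77*m^3 + 1.39*m^2 + 1.52*m + 1.94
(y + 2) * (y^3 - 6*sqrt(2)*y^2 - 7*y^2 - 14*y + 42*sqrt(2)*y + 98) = y^4 - 6*sqrt(2)*y^3 - 5*y^3 - 28*y^2 + 30*sqrt(2)*y^2 + 70*y + 84*sqrt(2)*y + 196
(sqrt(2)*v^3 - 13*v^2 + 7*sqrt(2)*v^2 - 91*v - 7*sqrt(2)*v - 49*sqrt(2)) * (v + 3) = sqrt(2)*v^4 - 13*v^3 + 10*sqrt(2)*v^3 - 130*v^2 + 14*sqrt(2)*v^2 - 273*v - 70*sqrt(2)*v - 147*sqrt(2)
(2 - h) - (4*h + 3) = -5*h - 1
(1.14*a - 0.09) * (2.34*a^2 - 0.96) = 2.6676*a^3 - 0.2106*a^2 - 1.0944*a + 0.0864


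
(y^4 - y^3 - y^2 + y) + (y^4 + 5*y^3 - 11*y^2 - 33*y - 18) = 2*y^4 + 4*y^3 - 12*y^2 - 32*y - 18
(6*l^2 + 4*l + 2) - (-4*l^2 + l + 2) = 10*l^2 + 3*l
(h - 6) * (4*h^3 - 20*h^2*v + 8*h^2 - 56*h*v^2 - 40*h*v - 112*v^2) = 4*h^4 - 20*h^3*v - 16*h^3 - 56*h^2*v^2 + 80*h^2*v - 48*h^2 + 224*h*v^2 + 240*h*v + 672*v^2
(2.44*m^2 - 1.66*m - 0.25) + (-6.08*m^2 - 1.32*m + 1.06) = -3.64*m^2 - 2.98*m + 0.81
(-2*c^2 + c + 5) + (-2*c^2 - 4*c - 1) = -4*c^2 - 3*c + 4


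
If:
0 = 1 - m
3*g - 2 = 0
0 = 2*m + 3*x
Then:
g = 2/3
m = 1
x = -2/3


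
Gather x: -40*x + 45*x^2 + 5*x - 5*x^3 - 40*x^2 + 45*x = -5*x^3 + 5*x^2 + 10*x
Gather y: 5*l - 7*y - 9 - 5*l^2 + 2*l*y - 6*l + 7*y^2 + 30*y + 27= -5*l^2 - l + 7*y^2 + y*(2*l + 23) + 18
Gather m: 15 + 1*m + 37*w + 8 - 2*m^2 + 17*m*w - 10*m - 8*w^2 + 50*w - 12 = -2*m^2 + m*(17*w - 9) - 8*w^2 + 87*w + 11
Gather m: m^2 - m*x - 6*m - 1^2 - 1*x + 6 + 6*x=m^2 + m*(-x - 6) + 5*x + 5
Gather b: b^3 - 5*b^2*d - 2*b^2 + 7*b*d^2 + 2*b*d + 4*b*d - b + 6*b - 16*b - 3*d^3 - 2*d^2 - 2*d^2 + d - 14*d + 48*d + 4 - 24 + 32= b^3 + b^2*(-5*d - 2) + b*(7*d^2 + 6*d - 11) - 3*d^3 - 4*d^2 + 35*d + 12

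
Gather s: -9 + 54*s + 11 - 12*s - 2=42*s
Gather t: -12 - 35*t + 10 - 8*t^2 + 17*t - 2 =-8*t^2 - 18*t - 4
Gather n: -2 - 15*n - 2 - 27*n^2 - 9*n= -27*n^2 - 24*n - 4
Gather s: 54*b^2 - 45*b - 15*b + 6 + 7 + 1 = 54*b^2 - 60*b + 14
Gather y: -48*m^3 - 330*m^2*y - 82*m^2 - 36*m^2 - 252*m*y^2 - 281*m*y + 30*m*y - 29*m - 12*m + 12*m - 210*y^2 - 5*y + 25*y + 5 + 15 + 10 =-48*m^3 - 118*m^2 - 29*m + y^2*(-252*m - 210) + y*(-330*m^2 - 251*m + 20) + 30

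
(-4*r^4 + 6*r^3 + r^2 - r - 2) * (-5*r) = 20*r^5 - 30*r^4 - 5*r^3 + 5*r^2 + 10*r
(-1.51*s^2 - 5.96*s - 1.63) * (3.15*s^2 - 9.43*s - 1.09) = -4.7565*s^4 - 4.5347*s^3 + 52.7142*s^2 + 21.8673*s + 1.7767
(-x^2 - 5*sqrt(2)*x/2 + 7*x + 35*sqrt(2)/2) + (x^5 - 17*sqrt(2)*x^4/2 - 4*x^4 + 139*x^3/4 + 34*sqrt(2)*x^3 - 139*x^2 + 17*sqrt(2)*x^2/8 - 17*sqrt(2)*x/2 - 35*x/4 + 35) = x^5 - 17*sqrt(2)*x^4/2 - 4*x^4 + 139*x^3/4 + 34*sqrt(2)*x^3 - 140*x^2 + 17*sqrt(2)*x^2/8 - 11*sqrt(2)*x - 7*x/4 + 35*sqrt(2)/2 + 35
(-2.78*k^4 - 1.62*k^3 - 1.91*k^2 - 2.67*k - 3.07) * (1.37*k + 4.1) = -3.8086*k^5 - 13.6174*k^4 - 9.2587*k^3 - 11.4889*k^2 - 15.1529*k - 12.587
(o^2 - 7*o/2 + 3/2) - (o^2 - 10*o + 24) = 13*o/2 - 45/2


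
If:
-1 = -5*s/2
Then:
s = 2/5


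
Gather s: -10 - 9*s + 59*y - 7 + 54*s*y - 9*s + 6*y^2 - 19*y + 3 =s*(54*y - 18) + 6*y^2 + 40*y - 14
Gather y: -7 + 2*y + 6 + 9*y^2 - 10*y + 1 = 9*y^2 - 8*y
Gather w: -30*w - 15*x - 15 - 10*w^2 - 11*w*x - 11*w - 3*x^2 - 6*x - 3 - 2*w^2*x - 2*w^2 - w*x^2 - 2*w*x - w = w^2*(-2*x - 12) + w*(-x^2 - 13*x - 42) - 3*x^2 - 21*x - 18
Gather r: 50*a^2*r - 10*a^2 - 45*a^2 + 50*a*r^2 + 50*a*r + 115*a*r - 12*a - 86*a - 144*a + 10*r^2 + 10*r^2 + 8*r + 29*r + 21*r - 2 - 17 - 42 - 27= -55*a^2 - 242*a + r^2*(50*a + 20) + r*(50*a^2 + 165*a + 58) - 88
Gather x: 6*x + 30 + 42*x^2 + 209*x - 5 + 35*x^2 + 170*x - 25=77*x^2 + 385*x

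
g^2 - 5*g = g*(g - 5)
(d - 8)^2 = d^2 - 16*d + 64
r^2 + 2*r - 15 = (r - 3)*(r + 5)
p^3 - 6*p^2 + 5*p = p*(p - 5)*(p - 1)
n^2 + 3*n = n*(n + 3)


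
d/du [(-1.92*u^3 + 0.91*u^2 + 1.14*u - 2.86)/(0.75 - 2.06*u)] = (7.9104*u^3 - 6.1946*u^2 + 1.365*u - 5.0366)/(4.2436*u^2 - 3.09*u + 0.5625)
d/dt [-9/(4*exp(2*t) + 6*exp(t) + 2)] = (18*exp(t) + 27/2)*exp(t)/(2*exp(2*t) + 3*exp(t) + 1)^2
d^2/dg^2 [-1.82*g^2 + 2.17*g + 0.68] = -3.64000000000000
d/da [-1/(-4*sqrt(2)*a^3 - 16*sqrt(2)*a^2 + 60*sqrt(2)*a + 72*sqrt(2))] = sqrt(2)*(-3*a^2 - 8*a + 15)/(8*(a^3 + 4*a^2 - 15*a - 18)^2)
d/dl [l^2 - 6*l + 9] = 2*l - 6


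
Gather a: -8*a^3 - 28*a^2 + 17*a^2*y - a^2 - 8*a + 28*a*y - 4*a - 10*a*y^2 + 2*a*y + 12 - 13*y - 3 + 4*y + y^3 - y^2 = -8*a^3 + a^2*(17*y - 29) + a*(-10*y^2 + 30*y - 12) + y^3 - y^2 - 9*y + 9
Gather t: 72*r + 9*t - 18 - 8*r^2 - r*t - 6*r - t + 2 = -8*r^2 + 66*r + t*(8 - r) - 16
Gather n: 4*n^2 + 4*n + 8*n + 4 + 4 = 4*n^2 + 12*n + 8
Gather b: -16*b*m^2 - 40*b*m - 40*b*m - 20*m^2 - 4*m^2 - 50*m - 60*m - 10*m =b*(-16*m^2 - 80*m) - 24*m^2 - 120*m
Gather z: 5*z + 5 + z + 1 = 6*z + 6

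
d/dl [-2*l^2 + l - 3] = 1 - 4*l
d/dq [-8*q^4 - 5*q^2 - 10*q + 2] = -32*q^3 - 10*q - 10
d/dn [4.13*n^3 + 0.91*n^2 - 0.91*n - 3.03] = 12.39*n^2 + 1.82*n - 0.91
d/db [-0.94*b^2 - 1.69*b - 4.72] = -1.88*b - 1.69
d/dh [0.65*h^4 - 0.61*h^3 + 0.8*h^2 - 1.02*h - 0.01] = 2.6*h^3 - 1.83*h^2 + 1.6*h - 1.02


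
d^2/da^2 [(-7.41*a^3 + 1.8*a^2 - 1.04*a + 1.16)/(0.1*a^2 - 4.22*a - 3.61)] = (1.11022302462516e-16*a^5 - 1.06581410364015e-14*a^4 - 267.772108*a^3 - 673.344132*a^2 - 584.596926*a + 120.755704)/(0.001*a^6 - 0.1266*a^5 + 5.23422*a^4 - 66.010928*a^3 - 188.955342*a^2 - 164.986386*a - 47.045881)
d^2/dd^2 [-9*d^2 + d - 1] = -18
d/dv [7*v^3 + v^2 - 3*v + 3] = 21*v^2 + 2*v - 3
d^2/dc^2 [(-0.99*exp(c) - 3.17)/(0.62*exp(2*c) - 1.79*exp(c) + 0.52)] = (-0.380556*exp(4*c) - 5.972894*exp(3*c) + 12.469254*exp(2*c) - 6.990457*exp(c) - 3.218332)*exp(c)/(0.238328*exp(6*c) - 2.064228*exp(5*c) + 6.55929*exp(4*c) - 9.197915*exp(3*c) + 5.50134*exp(2*c) - 1.452048*exp(c) + 0.140608)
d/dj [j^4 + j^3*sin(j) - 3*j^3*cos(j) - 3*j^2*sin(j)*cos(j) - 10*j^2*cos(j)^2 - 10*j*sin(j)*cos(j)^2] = 3*j^3*sin(j) + j^3*cos(j) + 4*j^3 + 3*j^2*sin(j) + 10*j^2*sin(2*j) - 9*j^2*cos(j) - 3*j^2*cos(2*j) - 3*j*sin(2*j) - 5*j*cos(j)/2 - 10*j*cos(2*j) - 15*j*cos(3*j)/2 - 10*j - 5*sin(j)/2 - 5*sin(3*j)/2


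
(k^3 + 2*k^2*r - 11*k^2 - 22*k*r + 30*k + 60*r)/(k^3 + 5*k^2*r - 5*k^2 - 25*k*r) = (k^2 + 2*k*r - 6*k - 12*r)/(k*(k + 5*r))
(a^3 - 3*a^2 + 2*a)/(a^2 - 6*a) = (a^2 - 3*a + 2)/(a - 6)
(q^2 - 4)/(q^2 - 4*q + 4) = (q + 2)/(q - 2)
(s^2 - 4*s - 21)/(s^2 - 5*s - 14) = (s + 3)/(s + 2)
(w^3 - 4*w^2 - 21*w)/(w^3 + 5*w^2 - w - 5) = w*(w^2 - 4*w - 21)/(w^3 + 5*w^2 - w - 5)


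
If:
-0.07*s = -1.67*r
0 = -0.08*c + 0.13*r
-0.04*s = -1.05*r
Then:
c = 0.00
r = 0.00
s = 0.00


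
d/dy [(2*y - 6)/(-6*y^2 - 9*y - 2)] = 2*(6*y^2 - 36*y - 29)/(36*y^4 + 108*y^3 + 105*y^2 + 36*y + 4)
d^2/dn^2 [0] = 0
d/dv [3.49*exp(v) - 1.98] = 3.49*exp(v)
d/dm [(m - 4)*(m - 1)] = 2*m - 5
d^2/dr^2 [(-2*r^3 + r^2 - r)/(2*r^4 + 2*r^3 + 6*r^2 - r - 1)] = 4*(-4*r^9 + 6*r^8 + 30*r^7 - 22*r^6 - 48*r^5 - 18*r^4 - 26*r^3 - 12*r + 1)/(8*r^12 + 24*r^11 + 96*r^10 + 140*r^9 + 252*r^8 + 108*r^7 + 66*r^6 - 162*r^5 - 72*r^4 + 41*r^3 + 15*r^2 - 3*r - 1)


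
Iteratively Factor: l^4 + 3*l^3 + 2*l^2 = (l)*(l^3 + 3*l^2 + 2*l) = l*(l + 2)*(l^2 + l) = l*(l + 1)*(l + 2)*(l)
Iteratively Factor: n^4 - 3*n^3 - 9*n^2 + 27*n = (n + 3)*(n^3 - 6*n^2 + 9*n) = (n - 3)*(n + 3)*(n^2 - 3*n) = (n - 3)^2*(n + 3)*(n)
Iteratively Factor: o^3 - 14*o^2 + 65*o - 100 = (o - 5)*(o^2 - 9*o + 20) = (o - 5)^2*(o - 4)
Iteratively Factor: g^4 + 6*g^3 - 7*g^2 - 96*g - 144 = (g + 4)*(g^3 + 2*g^2 - 15*g - 36) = (g + 3)*(g + 4)*(g^2 - g - 12) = (g - 4)*(g + 3)*(g + 4)*(g + 3)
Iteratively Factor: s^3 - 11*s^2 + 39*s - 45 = (s - 3)*(s^2 - 8*s + 15) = (s - 5)*(s - 3)*(s - 3)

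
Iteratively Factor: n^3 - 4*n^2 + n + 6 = (n - 3)*(n^2 - n - 2) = (n - 3)*(n + 1)*(n - 2)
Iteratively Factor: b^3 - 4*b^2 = (b)*(b^2 - 4*b) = b*(b - 4)*(b)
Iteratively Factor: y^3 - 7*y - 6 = (y + 2)*(y^2 - 2*y - 3) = (y + 1)*(y + 2)*(y - 3)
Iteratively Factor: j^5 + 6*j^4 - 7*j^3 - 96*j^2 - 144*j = (j + 3)*(j^4 + 3*j^3 - 16*j^2 - 48*j) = j*(j + 3)*(j^3 + 3*j^2 - 16*j - 48) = j*(j + 3)*(j + 4)*(j^2 - j - 12) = j*(j + 3)^2*(j + 4)*(j - 4)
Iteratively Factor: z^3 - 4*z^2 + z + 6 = (z - 2)*(z^2 - 2*z - 3) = (z - 3)*(z - 2)*(z + 1)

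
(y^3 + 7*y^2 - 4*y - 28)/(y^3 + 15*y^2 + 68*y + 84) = (y - 2)/(y + 6)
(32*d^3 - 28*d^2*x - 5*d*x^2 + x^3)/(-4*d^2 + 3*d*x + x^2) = -8*d + x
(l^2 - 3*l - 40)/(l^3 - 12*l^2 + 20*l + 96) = (l + 5)/(l^2 - 4*l - 12)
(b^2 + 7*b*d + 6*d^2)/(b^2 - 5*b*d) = (b^2 + 7*b*d + 6*d^2)/(b*(b - 5*d))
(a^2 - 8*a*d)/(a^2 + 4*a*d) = (a - 8*d)/(a + 4*d)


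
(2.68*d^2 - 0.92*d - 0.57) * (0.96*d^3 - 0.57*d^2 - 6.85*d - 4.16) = 2.5728*d^5 - 2.4108*d^4 - 18.3808*d^3 - 4.5219*d^2 + 7.7317*d + 2.3712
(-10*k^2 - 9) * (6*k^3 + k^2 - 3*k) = -60*k^5 - 10*k^4 - 24*k^3 - 9*k^2 + 27*k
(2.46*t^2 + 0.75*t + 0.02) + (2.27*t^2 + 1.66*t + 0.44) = 4.73*t^2 + 2.41*t + 0.46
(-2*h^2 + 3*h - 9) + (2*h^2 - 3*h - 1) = -10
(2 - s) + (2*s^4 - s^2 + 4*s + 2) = 2*s^4 - s^2 + 3*s + 4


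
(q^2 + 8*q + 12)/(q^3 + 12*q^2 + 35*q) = (q^2 + 8*q + 12)/(q*(q^2 + 12*q + 35))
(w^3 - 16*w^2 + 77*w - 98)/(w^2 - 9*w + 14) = w - 7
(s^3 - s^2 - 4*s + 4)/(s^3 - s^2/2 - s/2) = 2*(s^2 - 4)/(s*(2*s + 1))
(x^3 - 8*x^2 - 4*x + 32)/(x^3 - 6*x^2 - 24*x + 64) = (x + 2)/(x + 4)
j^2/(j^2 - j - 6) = j^2/(j^2 - j - 6)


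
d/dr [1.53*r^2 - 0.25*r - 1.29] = 3.06*r - 0.25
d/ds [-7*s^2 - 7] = -14*s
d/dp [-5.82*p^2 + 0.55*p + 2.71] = 0.55 - 11.64*p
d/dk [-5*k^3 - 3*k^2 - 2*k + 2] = -15*k^2 - 6*k - 2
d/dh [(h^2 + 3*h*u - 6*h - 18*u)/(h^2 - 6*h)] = -3*u/h^2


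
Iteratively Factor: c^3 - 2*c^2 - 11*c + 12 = (c - 4)*(c^2 + 2*c - 3) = (c - 4)*(c + 3)*(c - 1)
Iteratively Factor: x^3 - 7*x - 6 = (x - 3)*(x^2 + 3*x + 2) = (x - 3)*(x + 1)*(x + 2)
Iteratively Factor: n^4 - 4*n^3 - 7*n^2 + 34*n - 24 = (n - 1)*(n^3 - 3*n^2 - 10*n + 24) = (n - 1)*(n + 3)*(n^2 - 6*n + 8) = (n - 2)*(n - 1)*(n + 3)*(n - 4)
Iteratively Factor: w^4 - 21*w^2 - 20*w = (w + 4)*(w^3 - 4*w^2 - 5*w) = (w - 5)*(w + 4)*(w^2 + w) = (w - 5)*(w + 1)*(w + 4)*(w)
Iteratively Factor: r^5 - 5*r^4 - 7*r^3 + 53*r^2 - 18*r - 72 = (r - 4)*(r^4 - r^3 - 11*r^2 + 9*r + 18) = (r - 4)*(r - 2)*(r^3 + r^2 - 9*r - 9) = (r - 4)*(r - 2)*(r + 1)*(r^2 - 9) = (r - 4)*(r - 3)*(r - 2)*(r + 1)*(r + 3)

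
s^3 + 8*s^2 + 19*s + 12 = (s + 1)*(s + 3)*(s + 4)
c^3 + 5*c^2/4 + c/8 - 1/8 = (c - 1/4)*(c + 1/2)*(c + 1)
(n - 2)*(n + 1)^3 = n^4 + n^3 - 3*n^2 - 5*n - 2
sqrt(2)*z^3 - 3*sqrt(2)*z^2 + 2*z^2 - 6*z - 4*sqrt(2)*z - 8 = (z - 4)*(z + sqrt(2))*(sqrt(2)*z + sqrt(2))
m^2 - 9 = (m - 3)*(m + 3)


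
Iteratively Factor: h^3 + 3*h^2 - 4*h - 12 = (h + 2)*(h^2 + h - 6) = (h + 2)*(h + 3)*(h - 2)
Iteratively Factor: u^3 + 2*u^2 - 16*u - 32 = (u + 2)*(u^2 - 16) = (u - 4)*(u + 2)*(u + 4)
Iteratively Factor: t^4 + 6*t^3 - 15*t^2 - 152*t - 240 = (t + 3)*(t^3 + 3*t^2 - 24*t - 80) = (t + 3)*(t + 4)*(t^2 - t - 20) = (t + 3)*(t + 4)^2*(t - 5)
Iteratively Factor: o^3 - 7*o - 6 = (o + 1)*(o^2 - o - 6) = (o - 3)*(o + 1)*(o + 2)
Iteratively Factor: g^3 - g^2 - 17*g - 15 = (g + 1)*(g^2 - 2*g - 15) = (g + 1)*(g + 3)*(g - 5)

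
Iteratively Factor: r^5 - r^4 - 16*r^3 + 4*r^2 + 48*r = (r - 4)*(r^4 + 3*r^3 - 4*r^2 - 12*r) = r*(r - 4)*(r^3 + 3*r^2 - 4*r - 12) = r*(r - 4)*(r - 2)*(r^2 + 5*r + 6) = r*(r - 4)*(r - 2)*(r + 3)*(r + 2)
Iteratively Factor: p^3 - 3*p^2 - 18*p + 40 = (p - 5)*(p^2 + 2*p - 8) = (p - 5)*(p - 2)*(p + 4)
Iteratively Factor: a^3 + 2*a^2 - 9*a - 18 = (a - 3)*(a^2 + 5*a + 6) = (a - 3)*(a + 3)*(a + 2)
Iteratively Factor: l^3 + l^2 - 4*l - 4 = (l + 2)*(l^2 - l - 2) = (l - 2)*(l + 2)*(l + 1)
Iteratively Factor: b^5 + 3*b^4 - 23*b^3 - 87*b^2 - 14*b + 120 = (b - 5)*(b^4 + 8*b^3 + 17*b^2 - 2*b - 24) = (b - 5)*(b + 3)*(b^3 + 5*b^2 + 2*b - 8) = (b - 5)*(b + 2)*(b + 3)*(b^2 + 3*b - 4) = (b - 5)*(b - 1)*(b + 2)*(b + 3)*(b + 4)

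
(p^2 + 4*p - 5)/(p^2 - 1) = (p + 5)/(p + 1)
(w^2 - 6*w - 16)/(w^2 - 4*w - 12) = (w - 8)/(w - 6)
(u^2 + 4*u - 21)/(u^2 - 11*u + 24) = (u + 7)/(u - 8)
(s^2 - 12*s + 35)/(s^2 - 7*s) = (s - 5)/s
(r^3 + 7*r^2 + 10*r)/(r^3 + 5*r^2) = (r + 2)/r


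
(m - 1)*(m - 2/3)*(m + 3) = m^3 + 4*m^2/3 - 13*m/3 + 2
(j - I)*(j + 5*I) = j^2 + 4*I*j + 5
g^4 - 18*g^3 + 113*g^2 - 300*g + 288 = (g - 8)*(g - 4)*(g - 3)^2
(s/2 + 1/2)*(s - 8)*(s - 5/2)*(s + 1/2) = s^4/2 - 9*s^3/2 + 19*s^2/8 + 99*s/8 + 5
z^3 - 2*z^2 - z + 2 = (z - 2)*(z - 1)*(z + 1)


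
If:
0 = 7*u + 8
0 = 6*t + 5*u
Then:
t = 20/21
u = -8/7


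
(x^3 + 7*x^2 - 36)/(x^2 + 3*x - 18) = (x^2 + x - 6)/(x - 3)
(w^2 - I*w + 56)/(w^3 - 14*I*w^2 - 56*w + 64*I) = (w + 7*I)/(w^2 - 6*I*w - 8)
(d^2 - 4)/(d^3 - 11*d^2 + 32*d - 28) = (d + 2)/(d^2 - 9*d + 14)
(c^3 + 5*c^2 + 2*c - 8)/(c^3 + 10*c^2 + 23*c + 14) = (c^2 + 3*c - 4)/(c^2 + 8*c + 7)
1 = 1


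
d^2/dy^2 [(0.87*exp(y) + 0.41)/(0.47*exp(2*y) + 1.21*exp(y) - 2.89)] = (0.192183*exp(4*y) - 0.132493*exp(3*y) + 7.789827*exp(2*y) + 5.870196*exp(y) + 8.700056)*exp(y)/(0.103823*exp(6*y) + 0.801867*exp(5*y) + 0.149178*exp(4*y) - 8.089697*exp(3*y) - 0.917286000000001*exp(2*y) + 30.318123*exp(y) - 24.137569)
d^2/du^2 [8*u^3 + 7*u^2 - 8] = 48*u + 14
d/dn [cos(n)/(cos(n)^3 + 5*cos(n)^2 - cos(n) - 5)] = (3*cos(n) + 5*cos(2*n) + cos(3*n) + 15)/(2*(cos(n) + 5)^2*sin(n)^3)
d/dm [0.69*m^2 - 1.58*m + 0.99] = 1.38*m - 1.58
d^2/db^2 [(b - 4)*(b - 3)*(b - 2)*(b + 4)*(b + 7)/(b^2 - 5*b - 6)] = 2*(3*b^7 - 38*b^6 + 66*b^5 + 564*b^4 - 41*b^3 - 5454*b^2 + 13572*b - 34392)/(b^6 - 15*b^5 + 57*b^4 + 55*b^3 - 342*b^2 - 540*b - 216)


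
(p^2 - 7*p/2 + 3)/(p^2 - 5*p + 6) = (p - 3/2)/(p - 3)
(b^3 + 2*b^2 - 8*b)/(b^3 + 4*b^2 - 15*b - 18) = b*(b^2 + 2*b - 8)/(b^3 + 4*b^2 - 15*b - 18)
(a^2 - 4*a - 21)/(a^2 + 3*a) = (a - 7)/a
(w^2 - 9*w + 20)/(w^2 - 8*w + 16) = (w - 5)/(w - 4)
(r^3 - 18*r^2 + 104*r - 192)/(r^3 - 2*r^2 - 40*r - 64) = (r^2 - 10*r + 24)/(r^2 + 6*r + 8)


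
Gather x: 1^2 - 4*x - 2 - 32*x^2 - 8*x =-32*x^2 - 12*x - 1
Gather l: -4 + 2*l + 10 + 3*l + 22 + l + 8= 6*l + 36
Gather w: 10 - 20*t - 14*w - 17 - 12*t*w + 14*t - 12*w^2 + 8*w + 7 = -6*t - 12*w^2 + w*(-12*t - 6)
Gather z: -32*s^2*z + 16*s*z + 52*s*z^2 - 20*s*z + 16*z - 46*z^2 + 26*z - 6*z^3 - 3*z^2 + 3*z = -6*z^3 + z^2*(52*s - 49) + z*(-32*s^2 - 4*s + 45)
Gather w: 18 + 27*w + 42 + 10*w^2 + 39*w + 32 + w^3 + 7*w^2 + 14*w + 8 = w^3 + 17*w^2 + 80*w + 100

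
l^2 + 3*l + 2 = (l + 1)*(l + 2)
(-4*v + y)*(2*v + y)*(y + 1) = -8*v^2*y - 8*v^2 - 2*v*y^2 - 2*v*y + y^3 + y^2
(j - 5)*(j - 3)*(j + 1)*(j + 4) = j^4 - 3*j^3 - 21*j^2 + 43*j + 60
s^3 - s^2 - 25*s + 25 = (s - 5)*(s - 1)*(s + 5)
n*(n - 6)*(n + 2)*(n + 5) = n^4 + n^3 - 32*n^2 - 60*n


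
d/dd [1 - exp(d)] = -exp(d)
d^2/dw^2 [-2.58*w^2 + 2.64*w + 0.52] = -5.16000000000000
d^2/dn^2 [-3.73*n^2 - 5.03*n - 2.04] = -7.46000000000000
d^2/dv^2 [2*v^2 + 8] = 4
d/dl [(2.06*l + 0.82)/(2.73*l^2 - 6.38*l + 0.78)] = (-5.6238*l^2 - 4.4772*l + 6.8384)/(7.4529*l^4 - 34.8348*l^3 + 44.9632*l^2 - 9.9528*l + 0.6084)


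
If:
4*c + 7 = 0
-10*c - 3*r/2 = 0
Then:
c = -7/4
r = 35/3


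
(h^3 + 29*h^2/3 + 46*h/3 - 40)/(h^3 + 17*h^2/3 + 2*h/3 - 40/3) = (h + 6)/(h + 2)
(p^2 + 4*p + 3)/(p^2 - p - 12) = (p + 1)/(p - 4)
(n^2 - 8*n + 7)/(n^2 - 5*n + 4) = (n - 7)/(n - 4)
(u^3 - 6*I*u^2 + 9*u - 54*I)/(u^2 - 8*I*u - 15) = (u^2 - 3*I*u + 18)/(u - 5*I)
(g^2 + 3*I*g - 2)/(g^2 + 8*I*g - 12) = (g + I)/(g + 6*I)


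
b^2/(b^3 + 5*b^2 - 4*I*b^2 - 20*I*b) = b/(b^2 + b*(5 - 4*I) - 20*I)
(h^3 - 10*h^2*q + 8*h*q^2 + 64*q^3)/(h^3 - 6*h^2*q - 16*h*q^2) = (h - 4*q)/h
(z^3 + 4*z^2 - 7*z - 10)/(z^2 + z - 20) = (z^2 - z - 2)/(z - 4)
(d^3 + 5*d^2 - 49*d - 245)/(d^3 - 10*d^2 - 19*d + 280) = (d + 7)/(d - 8)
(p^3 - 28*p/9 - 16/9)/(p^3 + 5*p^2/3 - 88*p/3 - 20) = (p^2 - 2*p/3 - 8/3)/(p^2 + p - 30)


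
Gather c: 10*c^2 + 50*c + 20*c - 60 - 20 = 10*c^2 + 70*c - 80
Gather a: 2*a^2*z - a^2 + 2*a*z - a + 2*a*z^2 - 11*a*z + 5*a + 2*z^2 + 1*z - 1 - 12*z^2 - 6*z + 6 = a^2*(2*z - 1) + a*(2*z^2 - 9*z + 4) - 10*z^2 - 5*z + 5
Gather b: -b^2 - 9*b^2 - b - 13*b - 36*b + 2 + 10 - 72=-10*b^2 - 50*b - 60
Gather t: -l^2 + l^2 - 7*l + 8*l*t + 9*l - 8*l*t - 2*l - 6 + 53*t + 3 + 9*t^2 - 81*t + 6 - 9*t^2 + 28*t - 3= 0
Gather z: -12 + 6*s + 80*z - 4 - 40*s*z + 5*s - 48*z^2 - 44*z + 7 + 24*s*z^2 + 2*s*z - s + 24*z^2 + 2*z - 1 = 10*s + z^2*(24*s - 24) + z*(38 - 38*s) - 10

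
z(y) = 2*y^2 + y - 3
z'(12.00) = 49.00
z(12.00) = 297.00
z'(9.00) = 37.00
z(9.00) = 168.00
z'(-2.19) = -7.76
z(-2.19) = 4.40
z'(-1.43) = -4.72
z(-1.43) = -0.34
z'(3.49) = 14.96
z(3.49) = 24.85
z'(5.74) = 23.96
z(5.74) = 68.64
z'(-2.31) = -8.24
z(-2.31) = 5.36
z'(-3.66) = -13.64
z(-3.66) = 20.13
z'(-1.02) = -3.08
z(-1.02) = -1.94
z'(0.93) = 4.72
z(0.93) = -0.34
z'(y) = 4*y + 1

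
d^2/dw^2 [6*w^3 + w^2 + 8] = 36*w + 2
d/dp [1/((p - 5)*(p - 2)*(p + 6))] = (-(p - 5)*(p - 2) - (p - 5)*(p + 6) - (p - 2)*(p + 6))/((p - 5)^2*(p - 2)^2*(p + 6)^2)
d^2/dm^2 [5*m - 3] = 0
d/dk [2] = 0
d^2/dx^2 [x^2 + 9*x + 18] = 2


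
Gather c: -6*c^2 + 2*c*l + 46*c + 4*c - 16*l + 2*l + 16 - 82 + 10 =-6*c^2 + c*(2*l + 50) - 14*l - 56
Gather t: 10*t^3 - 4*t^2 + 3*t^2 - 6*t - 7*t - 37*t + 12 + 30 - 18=10*t^3 - t^2 - 50*t + 24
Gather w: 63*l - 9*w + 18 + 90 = 63*l - 9*w + 108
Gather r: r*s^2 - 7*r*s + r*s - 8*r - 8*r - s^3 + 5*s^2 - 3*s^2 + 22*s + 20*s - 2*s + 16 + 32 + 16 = r*(s^2 - 6*s - 16) - s^3 + 2*s^2 + 40*s + 64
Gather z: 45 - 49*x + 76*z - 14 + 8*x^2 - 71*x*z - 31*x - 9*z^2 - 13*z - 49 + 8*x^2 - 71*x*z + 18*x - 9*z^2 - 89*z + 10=16*x^2 - 62*x - 18*z^2 + z*(-142*x - 26) - 8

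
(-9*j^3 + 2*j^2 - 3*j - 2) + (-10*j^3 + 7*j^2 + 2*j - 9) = -19*j^3 + 9*j^2 - j - 11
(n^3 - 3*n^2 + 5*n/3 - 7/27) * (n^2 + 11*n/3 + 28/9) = n^5 + 2*n^4/3 - 56*n^3/9 - 94*n^2/27 + 343*n/81 - 196/243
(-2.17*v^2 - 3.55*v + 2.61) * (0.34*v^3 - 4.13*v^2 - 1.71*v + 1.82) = -0.7378*v^5 + 7.7551*v^4 + 19.2596*v^3 - 8.6582*v^2 - 10.9241*v + 4.7502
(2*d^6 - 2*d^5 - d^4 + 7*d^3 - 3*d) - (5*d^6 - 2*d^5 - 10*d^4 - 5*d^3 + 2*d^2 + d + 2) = -3*d^6 + 9*d^4 + 12*d^3 - 2*d^2 - 4*d - 2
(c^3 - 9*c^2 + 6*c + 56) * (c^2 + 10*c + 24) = c^5 + c^4 - 60*c^3 - 100*c^2 + 704*c + 1344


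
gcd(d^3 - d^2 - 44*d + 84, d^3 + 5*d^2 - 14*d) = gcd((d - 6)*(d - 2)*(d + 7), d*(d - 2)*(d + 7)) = d^2 + 5*d - 14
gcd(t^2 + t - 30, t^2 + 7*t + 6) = t + 6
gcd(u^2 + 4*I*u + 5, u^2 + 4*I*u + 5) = u^2 + 4*I*u + 5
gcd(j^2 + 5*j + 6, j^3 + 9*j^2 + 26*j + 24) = j^2 + 5*j + 6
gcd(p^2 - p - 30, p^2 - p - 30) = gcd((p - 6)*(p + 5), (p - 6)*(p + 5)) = p^2 - p - 30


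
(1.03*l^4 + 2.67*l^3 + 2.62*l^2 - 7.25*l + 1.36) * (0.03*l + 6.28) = 0.0309*l^5 + 6.5485*l^4 + 16.8462*l^3 + 16.2361*l^2 - 45.4892*l + 8.5408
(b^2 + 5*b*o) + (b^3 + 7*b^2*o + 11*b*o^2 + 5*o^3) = b^3 + 7*b^2*o + b^2 + 11*b*o^2 + 5*b*o + 5*o^3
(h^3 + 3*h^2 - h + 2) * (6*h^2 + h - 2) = 6*h^5 + 19*h^4 - 5*h^3 + 5*h^2 + 4*h - 4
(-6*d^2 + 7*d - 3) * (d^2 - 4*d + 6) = -6*d^4 + 31*d^3 - 67*d^2 + 54*d - 18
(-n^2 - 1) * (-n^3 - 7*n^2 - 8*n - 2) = n^5 + 7*n^4 + 9*n^3 + 9*n^2 + 8*n + 2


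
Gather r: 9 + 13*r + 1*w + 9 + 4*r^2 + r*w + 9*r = 4*r^2 + r*(w + 22) + w + 18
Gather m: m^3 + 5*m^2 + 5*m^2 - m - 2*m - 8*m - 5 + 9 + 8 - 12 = m^3 + 10*m^2 - 11*m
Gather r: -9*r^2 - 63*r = -9*r^2 - 63*r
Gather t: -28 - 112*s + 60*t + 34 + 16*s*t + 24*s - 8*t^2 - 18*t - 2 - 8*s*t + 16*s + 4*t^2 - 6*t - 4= -72*s - 4*t^2 + t*(8*s + 36)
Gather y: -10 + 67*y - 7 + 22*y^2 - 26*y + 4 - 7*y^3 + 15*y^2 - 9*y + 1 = -7*y^3 + 37*y^2 + 32*y - 12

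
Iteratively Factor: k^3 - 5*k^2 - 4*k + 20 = (k - 2)*(k^2 - 3*k - 10) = (k - 2)*(k + 2)*(k - 5)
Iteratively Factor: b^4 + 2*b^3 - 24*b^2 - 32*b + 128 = (b + 4)*(b^3 - 2*b^2 - 16*b + 32) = (b - 2)*(b + 4)*(b^2 - 16) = (b - 2)*(b + 4)^2*(b - 4)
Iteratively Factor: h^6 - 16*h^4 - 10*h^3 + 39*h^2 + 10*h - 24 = (h - 4)*(h^5 + 4*h^4 - 10*h^2 - h + 6) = (h - 4)*(h - 1)*(h^4 + 5*h^3 + 5*h^2 - 5*h - 6) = (h - 4)*(h - 1)*(h + 1)*(h^3 + 4*h^2 + h - 6) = (h - 4)*(h - 1)^2*(h + 1)*(h^2 + 5*h + 6) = (h - 4)*(h - 1)^2*(h + 1)*(h + 3)*(h + 2)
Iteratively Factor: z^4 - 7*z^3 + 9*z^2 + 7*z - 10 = (z - 1)*(z^3 - 6*z^2 + 3*z + 10) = (z - 1)*(z + 1)*(z^2 - 7*z + 10) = (z - 5)*(z - 1)*(z + 1)*(z - 2)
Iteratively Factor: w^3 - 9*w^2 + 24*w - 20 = (w - 5)*(w^2 - 4*w + 4) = (w - 5)*(w - 2)*(w - 2)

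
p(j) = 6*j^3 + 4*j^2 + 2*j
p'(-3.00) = 140.00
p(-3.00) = -132.00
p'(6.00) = 698.00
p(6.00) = 1452.00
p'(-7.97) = 1081.62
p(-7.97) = -2799.43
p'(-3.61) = 207.70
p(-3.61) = -237.37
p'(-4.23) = 290.23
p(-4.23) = -391.01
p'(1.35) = 45.60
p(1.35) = 24.75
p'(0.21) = 4.47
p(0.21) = 0.65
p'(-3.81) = 232.81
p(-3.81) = -281.39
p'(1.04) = 29.79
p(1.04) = 13.16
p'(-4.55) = 338.24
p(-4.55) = -491.47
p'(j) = 18*j^2 + 8*j + 2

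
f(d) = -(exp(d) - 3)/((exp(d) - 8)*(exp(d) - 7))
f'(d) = -exp(d)/((exp(d) - 8)*(exp(d) - 7)) + (exp(d) - 3)*exp(d)/((exp(d) - 8)*(exp(d) - 7)^2) + (exp(d) - 3)*exp(d)/((exp(d) - 8)^2*(exp(d) - 7)) = (exp(2*d) - 6*exp(d) - 11)*exp(d)/(exp(4*d) - 30*exp(3*d) + 337*exp(2*d) - 1680*exp(d) + 3136)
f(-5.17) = 0.05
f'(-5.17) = -0.00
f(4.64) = -0.01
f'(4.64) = 0.01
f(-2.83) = 0.05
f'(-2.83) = -0.00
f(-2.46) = 0.05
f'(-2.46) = -0.00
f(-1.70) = 0.05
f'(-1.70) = -0.00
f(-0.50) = 0.05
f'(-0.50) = -0.00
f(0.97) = 0.02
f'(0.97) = -0.10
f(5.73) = -0.00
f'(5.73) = 0.00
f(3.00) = -0.11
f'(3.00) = 0.22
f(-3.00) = 0.05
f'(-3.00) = 0.00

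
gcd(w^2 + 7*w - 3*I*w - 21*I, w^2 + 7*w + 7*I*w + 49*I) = w + 7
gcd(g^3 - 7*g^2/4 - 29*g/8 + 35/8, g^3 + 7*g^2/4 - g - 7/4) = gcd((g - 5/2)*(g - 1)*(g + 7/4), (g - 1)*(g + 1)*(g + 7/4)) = g^2 + 3*g/4 - 7/4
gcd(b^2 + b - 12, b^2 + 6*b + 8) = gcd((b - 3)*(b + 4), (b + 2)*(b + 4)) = b + 4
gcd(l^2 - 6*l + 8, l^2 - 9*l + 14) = l - 2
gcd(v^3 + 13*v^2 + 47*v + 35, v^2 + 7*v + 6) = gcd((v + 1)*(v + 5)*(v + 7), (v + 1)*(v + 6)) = v + 1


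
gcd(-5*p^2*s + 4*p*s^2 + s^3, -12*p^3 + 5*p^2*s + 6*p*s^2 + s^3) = p - s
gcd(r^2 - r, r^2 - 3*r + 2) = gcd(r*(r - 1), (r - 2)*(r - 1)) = r - 1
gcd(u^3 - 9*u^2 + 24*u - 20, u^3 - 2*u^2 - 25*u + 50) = u^2 - 7*u + 10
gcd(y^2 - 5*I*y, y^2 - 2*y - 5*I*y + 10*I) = y - 5*I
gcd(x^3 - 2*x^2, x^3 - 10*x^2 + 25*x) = x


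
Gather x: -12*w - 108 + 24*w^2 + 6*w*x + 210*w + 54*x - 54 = 24*w^2 + 198*w + x*(6*w + 54) - 162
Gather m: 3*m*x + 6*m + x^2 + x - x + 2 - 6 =m*(3*x + 6) + x^2 - 4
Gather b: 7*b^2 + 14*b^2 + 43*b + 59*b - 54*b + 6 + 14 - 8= 21*b^2 + 48*b + 12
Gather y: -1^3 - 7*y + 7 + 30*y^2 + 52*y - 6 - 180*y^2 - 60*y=-150*y^2 - 15*y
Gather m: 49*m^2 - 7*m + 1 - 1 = 49*m^2 - 7*m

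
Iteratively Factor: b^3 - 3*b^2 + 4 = (b - 2)*(b^2 - b - 2) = (b - 2)^2*(b + 1)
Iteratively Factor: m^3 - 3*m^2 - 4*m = (m - 4)*(m^2 + m) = m*(m - 4)*(m + 1)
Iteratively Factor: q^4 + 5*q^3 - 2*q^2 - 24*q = (q)*(q^3 + 5*q^2 - 2*q - 24) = q*(q - 2)*(q^2 + 7*q + 12) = q*(q - 2)*(q + 4)*(q + 3)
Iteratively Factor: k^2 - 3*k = (k - 3)*(k)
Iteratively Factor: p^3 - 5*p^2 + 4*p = (p - 4)*(p^2 - p) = (p - 4)*(p - 1)*(p)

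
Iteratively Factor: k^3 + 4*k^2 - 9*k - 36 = (k - 3)*(k^2 + 7*k + 12) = (k - 3)*(k + 3)*(k + 4)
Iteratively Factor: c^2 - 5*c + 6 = (c - 2)*(c - 3)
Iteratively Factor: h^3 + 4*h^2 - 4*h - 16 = (h - 2)*(h^2 + 6*h + 8) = (h - 2)*(h + 4)*(h + 2)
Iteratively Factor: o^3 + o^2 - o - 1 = (o + 1)*(o^2 - 1) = (o - 1)*(o + 1)*(o + 1)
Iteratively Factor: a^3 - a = (a + 1)*(a^2 - a) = (a - 1)*(a + 1)*(a)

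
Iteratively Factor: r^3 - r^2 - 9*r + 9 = (r - 1)*(r^2 - 9) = (r - 1)*(r + 3)*(r - 3)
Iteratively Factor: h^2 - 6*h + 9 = (h - 3)*(h - 3)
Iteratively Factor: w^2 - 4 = (w - 2)*(w + 2)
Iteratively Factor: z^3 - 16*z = (z - 4)*(z^2 + 4*z) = z*(z - 4)*(z + 4)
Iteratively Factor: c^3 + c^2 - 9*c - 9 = (c - 3)*(c^2 + 4*c + 3) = (c - 3)*(c + 3)*(c + 1)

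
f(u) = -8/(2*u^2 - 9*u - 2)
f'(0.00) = -18.00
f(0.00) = 4.00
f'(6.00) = 0.47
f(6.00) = -0.50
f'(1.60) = -0.16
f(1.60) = 0.71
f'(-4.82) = -0.03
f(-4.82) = -0.09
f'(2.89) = 0.16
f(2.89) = 0.71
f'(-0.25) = -568.89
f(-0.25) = -21.33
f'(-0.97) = -1.39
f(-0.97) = -0.93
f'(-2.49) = -0.14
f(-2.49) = -0.24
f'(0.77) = -0.79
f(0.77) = 1.03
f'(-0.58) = -5.98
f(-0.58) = -2.06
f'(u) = -8*(9 - 4*u)/(2*u^2 - 9*u - 2)^2 = 8*(4*u - 9)/(-2*u^2 + 9*u + 2)^2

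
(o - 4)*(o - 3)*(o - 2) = o^3 - 9*o^2 + 26*o - 24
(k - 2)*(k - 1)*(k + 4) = k^3 + k^2 - 10*k + 8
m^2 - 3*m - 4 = (m - 4)*(m + 1)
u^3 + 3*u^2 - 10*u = u*(u - 2)*(u + 5)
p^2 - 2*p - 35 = (p - 7)*(p + 5)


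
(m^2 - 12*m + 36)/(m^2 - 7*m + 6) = (m - 6)/(m - 1)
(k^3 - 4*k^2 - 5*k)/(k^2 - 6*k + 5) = k*(k + 1)/(k - 1)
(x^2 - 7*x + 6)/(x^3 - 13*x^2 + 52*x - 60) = (x - 1)/(x^2 - 7*x + 10)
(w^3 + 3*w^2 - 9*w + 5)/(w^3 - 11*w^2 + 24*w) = (w^3 + 3*w^2 - 9*w + 5)/(w*(w^2 - 11*w + 24))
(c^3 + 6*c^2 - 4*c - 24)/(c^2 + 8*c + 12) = c - 2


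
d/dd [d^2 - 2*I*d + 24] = 2*d - 2*I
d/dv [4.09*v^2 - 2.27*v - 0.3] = 8.18*v - 2.27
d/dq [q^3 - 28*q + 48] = 3*q^2 - 28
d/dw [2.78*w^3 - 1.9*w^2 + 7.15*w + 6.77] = 8.34*w^2 - 3.8*w + 7.15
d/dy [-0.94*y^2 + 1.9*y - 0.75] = 1.9 - 1.88*y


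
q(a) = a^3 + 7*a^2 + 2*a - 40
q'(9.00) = 371.00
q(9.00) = 1274.00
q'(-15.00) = 467.00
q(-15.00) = -1870.00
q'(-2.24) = -14.31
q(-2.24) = -20.60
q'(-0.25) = -1.31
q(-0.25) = -40.08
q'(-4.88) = 5.12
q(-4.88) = 0.73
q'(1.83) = 37.67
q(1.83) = -6.77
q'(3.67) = 93.79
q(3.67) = 111.05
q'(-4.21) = -3.77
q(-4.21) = 1.03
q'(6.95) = 244.21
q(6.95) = 647.72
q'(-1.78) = -13.41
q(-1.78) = -27.02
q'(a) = 3*a^2 + 14*a + 2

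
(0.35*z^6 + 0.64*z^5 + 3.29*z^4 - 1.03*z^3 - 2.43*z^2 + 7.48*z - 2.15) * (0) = 0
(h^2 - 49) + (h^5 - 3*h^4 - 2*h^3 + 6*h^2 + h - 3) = h^5 - 3*h^4 - 2*h^3 + 7*h^2 + h - 52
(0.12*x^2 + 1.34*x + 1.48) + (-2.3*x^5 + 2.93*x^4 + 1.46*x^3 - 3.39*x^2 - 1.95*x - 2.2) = -2.3*x^5 + 2.93*x^4 + 1.46*x^3 - 3.27*x^2 - 0.61*x - 0.72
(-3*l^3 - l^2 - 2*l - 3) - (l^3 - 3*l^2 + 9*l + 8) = -4*l^3 + 2*l^2 - 11*l - 11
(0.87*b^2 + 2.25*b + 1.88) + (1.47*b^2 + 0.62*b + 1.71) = 2.34*b^2 + 2.87*b + 3.59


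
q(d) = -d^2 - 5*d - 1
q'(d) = -2*d - 5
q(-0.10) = -0.51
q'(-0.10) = -4.80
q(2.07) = -15.63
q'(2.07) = -9.14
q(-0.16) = -0.23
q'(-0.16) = -4.68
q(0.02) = -1.10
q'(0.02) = -5.04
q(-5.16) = -1.83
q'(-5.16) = 5.32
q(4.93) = -49.95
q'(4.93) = -14.86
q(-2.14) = 5.12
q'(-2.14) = -0.72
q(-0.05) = -0.75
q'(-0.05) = -4.90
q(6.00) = -67.00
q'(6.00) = -17.00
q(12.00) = -205.00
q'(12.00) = -29.00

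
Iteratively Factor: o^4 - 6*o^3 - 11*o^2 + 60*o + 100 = (o - 5)*(o^3 - o^2 - 16*o - 20) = (o - 5)^2*(o^2 + 4*o + 4) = (o - 5)^2*(o + 2)*(o + 2)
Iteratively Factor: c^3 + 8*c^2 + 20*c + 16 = (c + 2)*(c^2 + 6*c + 8) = (c + 2)^2*(c + 4)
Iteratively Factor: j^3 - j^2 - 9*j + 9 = (j + 3)*(j^2 - 4*j + 3) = (j - 3)*(j + 3)*(j - 1)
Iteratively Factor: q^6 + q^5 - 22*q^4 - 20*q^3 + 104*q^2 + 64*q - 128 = (q + 4)*(q^5 - 3*q^4 - 10*q^3 + 20*q^2 + 24*q - 32) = (q + 2)*(q + 4)*(q^4 - 5*q^3 + 20*q - 16) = (q + 2)^2*(q + 4)*(q^3 - 7*q^2 + 14*q - 8) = (q - 4)*(q + 2)^2*(q + 4)*(q^2 - 3*q + 2) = (q - 4)*(q - 1)*(q + 2)^2*(q + 4)*(q - 2)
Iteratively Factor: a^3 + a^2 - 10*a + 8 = (a - 2)*(a^2 + 3*a - 4) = (a - 2)*(a - 1)*(a + 4)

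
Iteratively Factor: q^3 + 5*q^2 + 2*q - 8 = (q + 2)*(q^2 + 3*q - 4) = (q - 1)*(q + 2)*(q + 4)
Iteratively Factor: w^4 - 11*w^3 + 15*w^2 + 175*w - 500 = (w - 5)*(w^3 - 6*w^2 - 15*w + 100) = (w - 5)*(w + 4)*(w^2 - 10*w + 25) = (w - 5)^2*(w + 4)*(w - 5)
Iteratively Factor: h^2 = (h)*(h)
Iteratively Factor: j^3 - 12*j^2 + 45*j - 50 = (j - 2)*(j^2 - 10*j + 25) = (j - 5)*(j - 2)*(j - 5)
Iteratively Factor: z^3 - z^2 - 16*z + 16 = (z + 4)*(z^2 - 5*z + 4) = (z - 1)*(z + 4)*(z - 4)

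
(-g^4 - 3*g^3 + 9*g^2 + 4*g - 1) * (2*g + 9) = -2*g^5 - 15*g^4 - 9*g^3 + 89*g^2 + 34*g - 9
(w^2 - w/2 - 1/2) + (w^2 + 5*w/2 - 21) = 2*w^2 + 2*w - 43/2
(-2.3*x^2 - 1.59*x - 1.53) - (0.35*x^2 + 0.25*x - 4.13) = -2.65*x^2 - 1.84*x + 2.6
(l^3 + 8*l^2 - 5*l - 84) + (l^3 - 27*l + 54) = 2*l^3 + 8*l^2 - 32*l - 30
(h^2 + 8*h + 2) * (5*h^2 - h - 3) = 5*h^4 + 39*h^3 - h^2 - 26*h - 6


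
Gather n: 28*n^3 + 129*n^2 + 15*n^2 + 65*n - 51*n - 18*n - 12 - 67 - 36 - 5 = 28*n^3 + 144*n^2 - 4*n - 120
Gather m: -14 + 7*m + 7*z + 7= 7*m + 7*z - 7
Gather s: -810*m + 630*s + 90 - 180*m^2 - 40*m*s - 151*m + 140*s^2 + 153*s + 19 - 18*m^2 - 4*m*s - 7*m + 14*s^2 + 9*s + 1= -198*m^2 - 968*m + 154*s^2 + s*(792 - 44*m) + 110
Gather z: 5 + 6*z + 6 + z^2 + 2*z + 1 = z^2 + 8*z + 12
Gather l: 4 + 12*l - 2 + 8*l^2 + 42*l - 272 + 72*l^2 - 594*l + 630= 80*l^2 - 540*l + 360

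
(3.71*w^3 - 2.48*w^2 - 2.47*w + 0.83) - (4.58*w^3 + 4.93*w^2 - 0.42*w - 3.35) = -0.87*w^3 - 7.41*w^2 - 2.05*w + 4.18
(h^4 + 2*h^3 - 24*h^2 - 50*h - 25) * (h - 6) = h^5 - 4*h^4 - 36*h^3 + 94*h^2 + 275*h + 150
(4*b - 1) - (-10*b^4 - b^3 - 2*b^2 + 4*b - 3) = 10*b^4 + b^3 + 2*b^2 + 2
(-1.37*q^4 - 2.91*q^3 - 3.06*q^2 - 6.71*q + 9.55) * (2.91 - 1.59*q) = 2.1783*q^5 + 0.640200000000001*q^4 - 3.6027*q^3 + 1.7643*q^2 - 34.7106*q + 27.7905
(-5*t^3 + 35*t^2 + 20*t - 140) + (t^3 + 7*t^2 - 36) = -4*t^3 + 42*t^2 + 20*t - 176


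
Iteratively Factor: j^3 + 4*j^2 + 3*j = (j + 1)*(j^2 + 3*j) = j*(j + 1)*(j + 3)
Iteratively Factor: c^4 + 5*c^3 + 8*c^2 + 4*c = (c + 2)*(c^3 + 3*c^2 + 2*c) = (c + 1)*(c + 2)*(c^2 + 2*c) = (c + 1)*(c + 2)^2*(c)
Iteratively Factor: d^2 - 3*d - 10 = (d - 5)*(d + 2)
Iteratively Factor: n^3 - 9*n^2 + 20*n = (n - 4)*(n^2 - 5*n) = (n - 5)*(n - 4)*(n)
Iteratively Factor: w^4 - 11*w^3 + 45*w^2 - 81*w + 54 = (w - 3)*(w^3 - 8*w^2 + 21*w - 18) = (w - 3)^2*(w^2 - 5*w + 6) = (w - 3)^3*(w - 2)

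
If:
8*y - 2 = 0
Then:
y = 1/4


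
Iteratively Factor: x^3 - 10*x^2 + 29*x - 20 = (x - 4)*(x^2 - 6*x + 5) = (x - 5)*(x - 4)*(x - 1)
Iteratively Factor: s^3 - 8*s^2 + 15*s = (s - 3)*(s^2 - 5*s) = s*(s - 3)*(s - 5)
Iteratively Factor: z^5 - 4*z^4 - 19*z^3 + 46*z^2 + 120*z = (z + 2)*(z^4 - 6*z^3 - 7*z^2 + 60*z) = z*(z + 2)*(z^3 - 6*z^2 - 7*z + 60) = z*(z - 5)*(z + 2)*(z^2 - z - 12) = z*(z - 5)*(z + 2)*(z + 3)*(z - 4)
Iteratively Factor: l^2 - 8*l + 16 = (l - 4)*(l - 4)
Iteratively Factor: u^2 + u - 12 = (u + 4)*(u - 3)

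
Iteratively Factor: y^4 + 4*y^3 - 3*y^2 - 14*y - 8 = (y + 4)*(y^3 - 3*y - 2) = (y + 1)*(y + 4)*(y^2 - y - 2) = (y - 2)*(y + 1)*(y + 4)*(y + 1)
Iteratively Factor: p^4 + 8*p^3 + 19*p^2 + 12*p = (p + 1)*(p^3 + 7*p^2 + 12*p) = (p + 1)*(p + 3)*(p^2 + 4*p) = (p + 1)*(p + 3)*(p + 4)*(p)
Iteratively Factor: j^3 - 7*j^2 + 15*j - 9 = (j - 1)*(j^2 - 6*j + 9) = (j - 3)*(j - 1)*(j - 3)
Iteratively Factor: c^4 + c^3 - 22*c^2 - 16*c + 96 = (c - 2)*(c^3 + 3*c^2 - 16*c - 48) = (c - 2)*(c + 3)*(c^2 - 16) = (c - 2)*(c + 3)*(c + 4)*(c - 4)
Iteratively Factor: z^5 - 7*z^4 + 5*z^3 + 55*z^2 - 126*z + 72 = (z - 2)*(z^4 - 5*z^3 - 5*z^2 + 45*z - 36) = (z - 2)*(z + 3)*(z^3 - 8*z^2 + 19*z - 12) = (z - 4)*(z - 2)*(z + 3)*(z^2 - 4*z + 3) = (z - 4)*(z - 3)*(z - 2)*(z + 3)*(z - 1)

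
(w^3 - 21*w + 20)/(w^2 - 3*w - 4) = (w^2 + 4*w - 5)/(w + 1)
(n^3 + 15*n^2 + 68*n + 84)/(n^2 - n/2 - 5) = 2*(n^2 + 13*n + 42)/(2*n - 5)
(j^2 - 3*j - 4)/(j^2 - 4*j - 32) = (-j^2 + 3*j + 4)/(-j^2 + 4*j + 32)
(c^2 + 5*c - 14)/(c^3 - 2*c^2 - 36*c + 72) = (c + 7)/(c^2 - 36)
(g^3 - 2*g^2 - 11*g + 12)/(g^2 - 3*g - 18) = (g^2 - 5*g + 4)/(g - 6)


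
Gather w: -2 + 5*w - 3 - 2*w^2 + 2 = -2*w^2 + 5*w - 3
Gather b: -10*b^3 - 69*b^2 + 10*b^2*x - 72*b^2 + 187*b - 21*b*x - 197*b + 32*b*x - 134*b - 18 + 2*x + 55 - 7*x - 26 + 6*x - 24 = -10*b^3 + b^2*(10*x - 141) + b*(11*x - 144) + x - 13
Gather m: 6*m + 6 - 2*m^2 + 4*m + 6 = -2*m^2 + 10*m + 12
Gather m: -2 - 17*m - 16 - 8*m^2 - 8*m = -8*m^2 - 25*m - 18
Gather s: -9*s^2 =-9*s^2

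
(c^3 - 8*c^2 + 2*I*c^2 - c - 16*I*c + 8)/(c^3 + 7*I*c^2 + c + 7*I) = (c^2 + c*(-8 + I) - 8*I)/(c^2 + 6*I*c + 7)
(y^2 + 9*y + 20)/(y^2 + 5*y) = (y + 4)/y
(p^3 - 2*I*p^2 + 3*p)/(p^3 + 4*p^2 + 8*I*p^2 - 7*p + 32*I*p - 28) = p*(p - 3*I)/(p^2 + p*(4 + 7*I) + 28*I)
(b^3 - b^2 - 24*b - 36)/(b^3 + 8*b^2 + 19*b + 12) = (b^2 - 4*b - 12)/(b^2 + 5*b + 4)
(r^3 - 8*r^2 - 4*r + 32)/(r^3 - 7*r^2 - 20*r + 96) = (r^2 - 4)/(r^2 + r - 12)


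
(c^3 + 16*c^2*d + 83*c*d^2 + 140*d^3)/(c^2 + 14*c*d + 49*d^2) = (c^2 + 9*c*d + 20*d^2)/(c + 7*d)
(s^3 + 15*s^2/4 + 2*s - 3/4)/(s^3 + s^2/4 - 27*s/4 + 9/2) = (4*s^2 + 3*s - 1)/(4*s^2 - 11*s + 6)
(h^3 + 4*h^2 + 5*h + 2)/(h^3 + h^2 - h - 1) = (h + 2)/(h - 1)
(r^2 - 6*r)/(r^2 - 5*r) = (r - 6)/(r - 5)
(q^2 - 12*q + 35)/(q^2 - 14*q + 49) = (q - 5)/(q - 7)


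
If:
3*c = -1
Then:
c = -1/3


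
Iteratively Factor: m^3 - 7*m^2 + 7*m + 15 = (m - 3)*(m^2 - 4*m - 5) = (m - 3)*(m + 1)*(m - 5)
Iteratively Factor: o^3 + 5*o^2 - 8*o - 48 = (o - 3)*(o^2 + 8*o + 16) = (o - 3)*(o + 4)*(o + 4)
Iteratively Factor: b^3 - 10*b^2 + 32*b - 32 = (b - 4)*(b^2 - 6*b + 8) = (b - 4)*(b - 2)*(b - 4)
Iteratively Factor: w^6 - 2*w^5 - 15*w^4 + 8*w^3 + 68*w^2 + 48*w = (w - 4)*(w^5 + 2*w^4 - 7*w^3 - 20*w^2 - 12*w) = (w - 4)*(w + 2)*(w^4 - 7*w^2 - 6*w) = (w - 4)*(w - 3)*(w + 2)*(w^3 + 3*w^2 + 2*w) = (w - 4)*(w - 3)*(w + 2)^2*(w^2 + w) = w*(w - 4)*(w - 3)*(w + 2)^2*(w + 1)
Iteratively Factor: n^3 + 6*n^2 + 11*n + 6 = (n + 2)*(n^2 + 4*n + 3) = (n + 1)*(n + 2)*(n + 3)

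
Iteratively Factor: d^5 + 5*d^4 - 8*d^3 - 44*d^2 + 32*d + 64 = (d - 2)*(d^4 + 7*d^3 + 6*d^2 - 32*d - 32) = (d - 2)*(d + 4)*(d^3 + 3*d^2 - 6*d - 8) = (d - 2)^2*(d + 4)*(d^2 + 5*d + 4) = (d - 2)^2*(d + 1)*(d + 4)*(d + 4)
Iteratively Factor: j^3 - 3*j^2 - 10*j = (j + 2)*(j^2 - 5*j) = j*(j + 2)*(j - 5)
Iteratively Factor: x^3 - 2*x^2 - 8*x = (x)*(x^2 - 2*x - 8) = x*(x - 4)*(x + 2)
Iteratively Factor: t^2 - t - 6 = (t - 3)*(t + 2)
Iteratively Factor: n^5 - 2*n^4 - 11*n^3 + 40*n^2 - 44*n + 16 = (n - 2)*(n^4 - 11*n^2 + 18*n - 8) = (n - 2)*(n - 1)*(n^3 + n^2 - 10*n + 8) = (n - 2)*(n - 1)^2*(n^2 + 2*n - 8) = (n - 2)*(n - 1)^2*(n + 4)*(n - 2)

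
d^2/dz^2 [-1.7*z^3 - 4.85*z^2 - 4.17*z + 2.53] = -10.2*z - 9.7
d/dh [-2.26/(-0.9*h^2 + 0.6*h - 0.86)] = (1.356 - 4.068*h)/(0.9*h^2 - 0.6*h + 0.86)^2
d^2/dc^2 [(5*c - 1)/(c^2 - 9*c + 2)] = 2*((46 - 15*c)*(c^2 - 9*c + 2) + (2*c - 9)^2*(5*c - 1))/(c^2 - 9*c + 2)^3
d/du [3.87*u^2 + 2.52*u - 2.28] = 7.74*u + 2.52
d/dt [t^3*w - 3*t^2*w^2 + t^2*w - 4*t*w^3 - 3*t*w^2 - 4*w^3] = w*(3*t^2 - 6*t*w + 2*t - 4*w^2 - 3*w)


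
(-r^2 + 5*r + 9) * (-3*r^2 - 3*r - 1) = 3*r^4 - 12*r^3 - 41*r^2 - 32*r - 9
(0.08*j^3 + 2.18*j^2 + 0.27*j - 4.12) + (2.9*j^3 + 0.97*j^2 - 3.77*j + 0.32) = 2.98*j^3 + 3.15*j^2 - 3.5*j - 3.8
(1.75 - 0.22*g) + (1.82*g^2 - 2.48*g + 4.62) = 1.82*g^2 - 2.7*g + 6.37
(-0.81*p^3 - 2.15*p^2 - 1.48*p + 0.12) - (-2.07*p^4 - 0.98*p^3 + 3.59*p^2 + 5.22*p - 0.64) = 2.07*p^4 + 0.17*p^3 - 5.74*p^2 - 6.7*p + 0.76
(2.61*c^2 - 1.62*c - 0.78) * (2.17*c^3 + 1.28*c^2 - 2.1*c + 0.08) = 5.6637*c^5 - 0.1746*c^4 - 9.2472*c^3 + 2.6124*c^2 + 1.5084*c - 0.0624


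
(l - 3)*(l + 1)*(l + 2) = l^3 - 7*l - 6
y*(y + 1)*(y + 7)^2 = y^4 + 15*y^3 + 63*y^2 + 49*y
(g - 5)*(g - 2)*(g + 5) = g^3 - 2*g^2 - 25*g + 50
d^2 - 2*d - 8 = (d - 4)*(d + 2)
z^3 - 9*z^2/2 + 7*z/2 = z*(z - 7/2)*(z - 1)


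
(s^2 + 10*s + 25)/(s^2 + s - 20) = (s + 5)/(s - 4)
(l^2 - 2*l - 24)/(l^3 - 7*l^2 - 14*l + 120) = 1/(l - 5)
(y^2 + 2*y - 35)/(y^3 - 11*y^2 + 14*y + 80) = (y + 7)/(y^2 - 6*y - 16)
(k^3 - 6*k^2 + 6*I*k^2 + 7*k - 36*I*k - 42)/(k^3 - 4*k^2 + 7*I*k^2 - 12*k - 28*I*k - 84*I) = (k - I)/(k + 2)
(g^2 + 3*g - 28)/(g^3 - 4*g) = (g^2 + 3*g - 28)/(g*(g^2 - 4))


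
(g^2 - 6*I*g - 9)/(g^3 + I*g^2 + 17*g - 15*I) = (g - 3*I)/(g^2 + 4*I*g + 5)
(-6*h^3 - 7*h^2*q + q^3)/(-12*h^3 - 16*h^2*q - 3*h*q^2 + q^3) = (-3*h + q)/(-6*h + q)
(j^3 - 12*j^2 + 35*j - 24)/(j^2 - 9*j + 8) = j - 3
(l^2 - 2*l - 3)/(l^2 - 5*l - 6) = (l - 3)/(l - 6)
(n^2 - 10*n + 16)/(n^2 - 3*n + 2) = (n - 8)/(n - 1)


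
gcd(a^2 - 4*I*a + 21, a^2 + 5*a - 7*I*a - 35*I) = a - 7*I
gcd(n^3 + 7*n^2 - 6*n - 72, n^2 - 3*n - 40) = 1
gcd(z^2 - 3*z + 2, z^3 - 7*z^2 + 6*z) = z - 1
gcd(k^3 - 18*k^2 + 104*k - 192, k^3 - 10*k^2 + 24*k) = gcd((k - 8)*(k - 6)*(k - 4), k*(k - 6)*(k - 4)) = k^2 - 10*k + 24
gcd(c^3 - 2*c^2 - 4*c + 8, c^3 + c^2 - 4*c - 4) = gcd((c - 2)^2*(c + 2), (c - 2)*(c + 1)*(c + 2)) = c^2 - 4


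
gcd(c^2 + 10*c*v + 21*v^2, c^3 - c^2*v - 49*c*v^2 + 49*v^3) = c + 7*v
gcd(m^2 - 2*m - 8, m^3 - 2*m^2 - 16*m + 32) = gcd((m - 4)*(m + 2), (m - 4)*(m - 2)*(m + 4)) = m - 4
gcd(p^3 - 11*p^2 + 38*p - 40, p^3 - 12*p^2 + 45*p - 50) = p^2 - 7*p + 10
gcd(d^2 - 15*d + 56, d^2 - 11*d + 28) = d - 7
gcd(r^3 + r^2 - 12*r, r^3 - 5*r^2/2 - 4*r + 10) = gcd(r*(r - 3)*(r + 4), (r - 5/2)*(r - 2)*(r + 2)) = 1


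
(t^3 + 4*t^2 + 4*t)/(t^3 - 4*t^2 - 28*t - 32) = t/(t - 8)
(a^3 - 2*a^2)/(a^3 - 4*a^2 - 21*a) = a*(2 - a)/(-a^2 + 4*a + 21)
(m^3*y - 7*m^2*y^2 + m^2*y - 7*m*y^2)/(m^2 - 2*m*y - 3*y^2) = m*y*(-m^2 + 7*m*y - m + 7*y)/(-m^2 + 2*m*y + 3*y^2)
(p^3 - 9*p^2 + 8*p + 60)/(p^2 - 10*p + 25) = (p^2 - 4*p - 12)/(p - 5)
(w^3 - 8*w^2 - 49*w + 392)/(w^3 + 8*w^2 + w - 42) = (w^2 - 15*w + 56)/(w^2 + w - 6)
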